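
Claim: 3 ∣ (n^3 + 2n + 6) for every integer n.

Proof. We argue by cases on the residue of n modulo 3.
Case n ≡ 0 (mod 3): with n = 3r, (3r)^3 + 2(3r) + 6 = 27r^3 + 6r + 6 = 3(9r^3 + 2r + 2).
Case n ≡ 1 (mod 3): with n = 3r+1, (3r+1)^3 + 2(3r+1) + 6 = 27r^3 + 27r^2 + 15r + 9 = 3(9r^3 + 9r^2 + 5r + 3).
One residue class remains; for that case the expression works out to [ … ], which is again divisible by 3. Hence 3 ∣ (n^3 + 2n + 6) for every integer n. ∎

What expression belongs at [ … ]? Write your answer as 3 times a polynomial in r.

The residues treated are {0, 1}, so the missing case is n ≡ 2 (mod 3); write n = 3r+2.
Then (3r+2)^3 + 2(3r+2) + 6 = 27r^3 + 54r^2 + 42r + 18 = 3(9r^3 + 18r^2 + 14r + 6).

3(9r^3 + 18r^2 + 14r + 6)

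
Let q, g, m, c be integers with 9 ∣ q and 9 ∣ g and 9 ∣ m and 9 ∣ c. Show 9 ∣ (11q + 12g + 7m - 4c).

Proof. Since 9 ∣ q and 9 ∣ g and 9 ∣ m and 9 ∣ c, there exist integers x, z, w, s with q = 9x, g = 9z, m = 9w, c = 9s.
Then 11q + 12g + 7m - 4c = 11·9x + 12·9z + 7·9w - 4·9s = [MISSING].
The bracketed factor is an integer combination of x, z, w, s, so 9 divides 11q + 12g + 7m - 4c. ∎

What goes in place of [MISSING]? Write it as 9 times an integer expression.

Each term has a factor of 9: 11·9x + 12·9z + 7·9w - 4·9s = 9·(-4s + 7w + 11x + 12z).
Since -4s + 7w + 11x + 12z is an integer, 9 ∣ (11q + 12g + 7m - 4c).

9(-4s + 7w + 11x + 12z)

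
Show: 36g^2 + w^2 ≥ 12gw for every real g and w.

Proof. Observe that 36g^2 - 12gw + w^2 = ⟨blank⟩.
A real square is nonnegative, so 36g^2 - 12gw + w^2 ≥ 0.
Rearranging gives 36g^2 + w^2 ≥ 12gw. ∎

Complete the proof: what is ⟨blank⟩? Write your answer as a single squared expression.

36g^2 - 12gw + w^2 is a perfect-square trinomial: the outer terms are (6g)^2 and (w)^2, and the cross term is -2·6g·w.
So 36g^2 - 12gw + w^2 = (6g - w)^2 ≥ 0.

(6g - w)^2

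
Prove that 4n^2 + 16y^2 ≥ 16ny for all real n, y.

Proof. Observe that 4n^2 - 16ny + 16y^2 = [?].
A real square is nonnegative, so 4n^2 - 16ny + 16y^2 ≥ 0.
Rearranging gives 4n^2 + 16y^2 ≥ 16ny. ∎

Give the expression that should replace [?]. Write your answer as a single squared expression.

(2n - 4y)^2

4n^2 - 16ny + 16y^2 is a perfect-square trinomial: the outer terms are (2n)^2 and (4y)^2, and the cross term is -2·2n·4y.
So 4n^2 - 16ny + 16y^2 = (2n - 4y)^2 ≥ 0.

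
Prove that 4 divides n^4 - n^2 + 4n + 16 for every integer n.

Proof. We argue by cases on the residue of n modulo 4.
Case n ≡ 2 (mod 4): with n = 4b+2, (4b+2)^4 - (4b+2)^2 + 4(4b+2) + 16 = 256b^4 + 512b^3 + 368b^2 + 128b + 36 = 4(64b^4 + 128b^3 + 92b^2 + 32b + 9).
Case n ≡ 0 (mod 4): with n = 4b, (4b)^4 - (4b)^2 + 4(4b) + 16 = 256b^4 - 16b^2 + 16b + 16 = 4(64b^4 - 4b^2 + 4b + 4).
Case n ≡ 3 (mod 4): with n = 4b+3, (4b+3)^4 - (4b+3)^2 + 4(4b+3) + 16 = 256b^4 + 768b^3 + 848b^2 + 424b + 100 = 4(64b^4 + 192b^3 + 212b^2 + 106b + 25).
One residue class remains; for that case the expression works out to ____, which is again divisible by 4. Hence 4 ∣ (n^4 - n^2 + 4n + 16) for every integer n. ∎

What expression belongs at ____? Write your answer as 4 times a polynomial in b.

Only n ≡ 1 (mod 4) is unaccounted for. Put n = 4b+1:
(4b+1)^4 - (4b+1)^2 + 4(4b+1) + 16 expands to 256b^4 + 256b^3 + 80b^2 + 24b + 20,
and factoring out 4 leaves 4(64b^4 + 64b^3 + 20b^2 + 6b + 5).

4(64b^4 + 64b^3 + 20b^2 + 6b + 5)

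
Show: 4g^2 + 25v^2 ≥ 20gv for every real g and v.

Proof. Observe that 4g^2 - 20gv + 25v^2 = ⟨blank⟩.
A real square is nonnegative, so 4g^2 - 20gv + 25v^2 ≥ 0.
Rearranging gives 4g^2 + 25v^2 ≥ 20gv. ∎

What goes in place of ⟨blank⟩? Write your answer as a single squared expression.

The leading and trailing coefficients are 2^2 and 5^2, and 20 = 2·2·5, so the trinomial is (2g - 5v)^2.
Hence 4g^2 - 20gv + 25v^2 ≥ 0.

(2g - 5v)^2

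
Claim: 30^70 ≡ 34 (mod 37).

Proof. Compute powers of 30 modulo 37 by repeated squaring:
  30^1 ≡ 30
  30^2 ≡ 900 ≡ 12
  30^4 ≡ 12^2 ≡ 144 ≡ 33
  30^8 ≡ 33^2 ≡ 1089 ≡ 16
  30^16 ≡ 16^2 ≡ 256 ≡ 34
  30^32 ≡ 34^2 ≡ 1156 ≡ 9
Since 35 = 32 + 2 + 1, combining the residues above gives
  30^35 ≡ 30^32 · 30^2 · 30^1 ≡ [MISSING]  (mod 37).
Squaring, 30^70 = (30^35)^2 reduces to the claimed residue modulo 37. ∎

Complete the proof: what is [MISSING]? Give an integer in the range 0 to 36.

21

30^32 · 30^2 · 30^1 ≡ 9 · 12 · 30 = 3240.
3240 mod 37 = 21, so 30^35 ≡ 21 (mod 37).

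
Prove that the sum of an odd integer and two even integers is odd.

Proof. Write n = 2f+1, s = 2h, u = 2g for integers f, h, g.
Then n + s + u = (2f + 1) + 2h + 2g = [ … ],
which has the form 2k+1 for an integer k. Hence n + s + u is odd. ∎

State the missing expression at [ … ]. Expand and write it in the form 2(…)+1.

(2f + 1) + 2h + 2g = 2f + 2g + 2h + 1
= 2(f + g + h) + 1.
Since f + g + h is an integer, the sum is of the form 2k+1 for an integer k.

2(f + g + h) + 1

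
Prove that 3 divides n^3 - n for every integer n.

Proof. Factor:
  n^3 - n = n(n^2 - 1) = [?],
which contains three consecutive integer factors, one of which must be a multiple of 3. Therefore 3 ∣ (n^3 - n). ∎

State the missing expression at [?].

n(n^2 - 1) = n(n - 1)(n + 1) = (n - 1)n(n + 1).
These three factors are consecutive integers, so their product is divisible by 3.

(n - 1)n(n + 1)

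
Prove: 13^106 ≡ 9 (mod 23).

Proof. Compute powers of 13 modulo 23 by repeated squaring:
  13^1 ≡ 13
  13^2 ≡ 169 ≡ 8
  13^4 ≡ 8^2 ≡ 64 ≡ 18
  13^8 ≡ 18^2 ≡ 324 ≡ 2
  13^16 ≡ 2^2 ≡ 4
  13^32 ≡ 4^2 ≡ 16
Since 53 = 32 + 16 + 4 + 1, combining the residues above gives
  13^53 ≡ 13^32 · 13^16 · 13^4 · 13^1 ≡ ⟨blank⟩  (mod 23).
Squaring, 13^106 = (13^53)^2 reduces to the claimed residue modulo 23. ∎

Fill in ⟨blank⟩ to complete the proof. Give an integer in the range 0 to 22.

13^32 · 13^16 · 13^4 · 13^1 ≡ 16 · 4 · 18 · 13 = 14976.
14976 mod 23 = 3, so 13^53 ≡ 3 (mod 23).

3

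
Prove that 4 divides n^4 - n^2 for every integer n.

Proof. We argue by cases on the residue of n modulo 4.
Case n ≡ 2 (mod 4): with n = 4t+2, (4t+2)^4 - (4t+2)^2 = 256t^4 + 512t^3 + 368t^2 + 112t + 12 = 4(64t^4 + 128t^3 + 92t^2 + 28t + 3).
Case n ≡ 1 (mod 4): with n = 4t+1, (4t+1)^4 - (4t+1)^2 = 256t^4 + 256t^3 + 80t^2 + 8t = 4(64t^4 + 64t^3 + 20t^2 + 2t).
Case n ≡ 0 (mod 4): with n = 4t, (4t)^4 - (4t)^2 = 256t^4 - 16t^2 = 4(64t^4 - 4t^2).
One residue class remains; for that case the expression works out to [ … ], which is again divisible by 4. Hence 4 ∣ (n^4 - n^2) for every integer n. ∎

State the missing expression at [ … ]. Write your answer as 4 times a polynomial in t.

The residues treated are {2, 1, 0}, so the missing case is n ≡ 3 (mod 4); write n = 4t+3.
Then (4t+3)^4 - (4t+3)^2 = 256t^4 + 768t^3 + 848t^2 + 408t + 72 = 4(64t^4 + 192t^3 + 212t^2 + 102t + 18).

4(64t^4 + 192t^3 + 212t^2 + 102t + 18)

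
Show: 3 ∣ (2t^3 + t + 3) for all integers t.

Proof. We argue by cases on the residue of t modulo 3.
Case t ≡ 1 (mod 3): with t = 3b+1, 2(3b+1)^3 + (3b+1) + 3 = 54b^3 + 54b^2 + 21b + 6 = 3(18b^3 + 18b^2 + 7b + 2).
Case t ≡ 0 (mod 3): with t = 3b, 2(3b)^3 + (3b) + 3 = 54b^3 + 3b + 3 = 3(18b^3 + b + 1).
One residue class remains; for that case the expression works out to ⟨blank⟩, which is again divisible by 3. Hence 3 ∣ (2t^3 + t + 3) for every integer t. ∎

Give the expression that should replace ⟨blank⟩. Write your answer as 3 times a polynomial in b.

The residues treated are {1, 0}, so the missing case is t ≡ 2 (mod 3); write t = 3b+2.
Then 2(3b+2)^3 + (3b+2) + 3 = 54b^3 + 108b^2 + 75b + 21 = 3(18b^3 + 36b^2 + 25b + 7).

3(18b^3 + 36b^2 + 25b + 7)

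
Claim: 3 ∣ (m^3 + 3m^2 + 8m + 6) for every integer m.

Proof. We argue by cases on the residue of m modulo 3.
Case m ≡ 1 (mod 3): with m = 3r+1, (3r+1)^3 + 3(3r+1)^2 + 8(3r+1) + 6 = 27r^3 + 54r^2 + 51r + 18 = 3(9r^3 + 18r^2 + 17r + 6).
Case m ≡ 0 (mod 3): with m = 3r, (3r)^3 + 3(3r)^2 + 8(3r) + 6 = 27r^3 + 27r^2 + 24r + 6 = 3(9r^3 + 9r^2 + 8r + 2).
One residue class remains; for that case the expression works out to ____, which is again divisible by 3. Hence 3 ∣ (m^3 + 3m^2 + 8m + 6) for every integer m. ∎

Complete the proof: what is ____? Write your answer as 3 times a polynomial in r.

Only m ≡ 2 (mod 3) is unaccounted for. Put m = 3r+2:
(3r+2)^3 + 3(3r+2)^2 + 8(3r+2) + 6 expands to 27r^3 + 81r^2 + 96r + 42,
and factoring out 3 leaves 3(9r^3 + 27r^2 + 32r + 14).

3(9r^3 + 27r^2 + 32r + 14)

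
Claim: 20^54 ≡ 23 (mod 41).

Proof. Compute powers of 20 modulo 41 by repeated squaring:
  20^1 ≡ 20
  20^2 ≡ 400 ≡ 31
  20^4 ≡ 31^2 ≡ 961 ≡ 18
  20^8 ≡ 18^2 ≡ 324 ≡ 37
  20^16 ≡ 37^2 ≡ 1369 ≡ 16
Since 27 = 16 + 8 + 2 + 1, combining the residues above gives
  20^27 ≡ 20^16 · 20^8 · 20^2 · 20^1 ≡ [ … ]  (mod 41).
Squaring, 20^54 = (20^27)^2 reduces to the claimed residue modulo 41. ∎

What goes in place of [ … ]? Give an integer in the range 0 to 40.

8

Multiply the listed residues: 16 · 37 · 31 · 20 = 592 → 18352 → 367040.
Reducing modulo 41: 367040 = 8952·41 + 8, so 20^27 ≡ 8.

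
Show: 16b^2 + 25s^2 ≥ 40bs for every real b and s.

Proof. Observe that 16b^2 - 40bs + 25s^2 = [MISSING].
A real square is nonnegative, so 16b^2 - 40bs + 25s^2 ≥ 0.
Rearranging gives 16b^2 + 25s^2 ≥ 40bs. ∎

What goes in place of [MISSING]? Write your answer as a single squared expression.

16b^2 - 40bs + 25s^2 is a perfect-square trinomial: the outer terms are (4b)^2 and (5s)^2, and the cross term is -2·4b·5s.
So 16b^2 - 40bs + 25s^2 = (4b - 5s)^2 ≥ 0.

(4b - 5s)^2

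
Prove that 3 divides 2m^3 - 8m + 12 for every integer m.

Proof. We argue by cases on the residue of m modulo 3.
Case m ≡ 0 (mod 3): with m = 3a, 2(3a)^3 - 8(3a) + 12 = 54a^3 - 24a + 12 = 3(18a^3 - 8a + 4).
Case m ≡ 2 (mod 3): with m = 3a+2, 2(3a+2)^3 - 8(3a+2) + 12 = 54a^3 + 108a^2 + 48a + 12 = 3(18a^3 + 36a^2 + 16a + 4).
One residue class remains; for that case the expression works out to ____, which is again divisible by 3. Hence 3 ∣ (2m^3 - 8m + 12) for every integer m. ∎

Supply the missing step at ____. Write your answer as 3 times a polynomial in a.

The residues treated are {0, 2}, so the missing case is m ≡ 1 (mod 3); write m = 3a+1.
Then 2(3a+1)^3 - 8(3a+1) + 12 = 54a^3 + 54a^2 - 6a + 6 = 3(18a^3 + 18a^2 - 2a + 2).

3(18a^3 + 18a^2 - 2a + 2)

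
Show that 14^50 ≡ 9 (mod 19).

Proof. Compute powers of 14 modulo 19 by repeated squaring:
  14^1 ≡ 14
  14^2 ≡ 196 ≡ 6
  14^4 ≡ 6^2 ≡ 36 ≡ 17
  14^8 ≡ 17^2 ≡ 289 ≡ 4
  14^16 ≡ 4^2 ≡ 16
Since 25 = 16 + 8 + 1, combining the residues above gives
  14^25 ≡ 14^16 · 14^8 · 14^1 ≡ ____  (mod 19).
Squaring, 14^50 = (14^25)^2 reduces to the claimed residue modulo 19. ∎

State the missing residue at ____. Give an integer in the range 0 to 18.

3

14^16 · 14^8 · 14^1 ≡ 16 · 4 · 14 = 896.
896 mod 19 = 3, so 14^25 ≡ 3 (mod 19).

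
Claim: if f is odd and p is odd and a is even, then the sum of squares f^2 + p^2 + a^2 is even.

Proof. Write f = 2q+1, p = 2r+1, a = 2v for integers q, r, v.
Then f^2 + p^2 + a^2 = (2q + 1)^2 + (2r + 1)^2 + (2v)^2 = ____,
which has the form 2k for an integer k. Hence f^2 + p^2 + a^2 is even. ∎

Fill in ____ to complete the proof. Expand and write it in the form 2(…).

(2q + 1)^2 + (2r + 1)^2 + (2v)^2 = 4q^2 + 4q + 4r^2 + 4r + 4v^2 + 2
= 2(2q^2 + 2q + 2r^2 + 2r + 2v^2 + 1).
Since 2q^2 + 2q + 2r^2 + 2r + 2v^2 + 1 is an integer, the sum of squares is of the form 2k for an integer k.

2(2q^2 + 2q + 2r^2 + 2r + 2v^2 + 1)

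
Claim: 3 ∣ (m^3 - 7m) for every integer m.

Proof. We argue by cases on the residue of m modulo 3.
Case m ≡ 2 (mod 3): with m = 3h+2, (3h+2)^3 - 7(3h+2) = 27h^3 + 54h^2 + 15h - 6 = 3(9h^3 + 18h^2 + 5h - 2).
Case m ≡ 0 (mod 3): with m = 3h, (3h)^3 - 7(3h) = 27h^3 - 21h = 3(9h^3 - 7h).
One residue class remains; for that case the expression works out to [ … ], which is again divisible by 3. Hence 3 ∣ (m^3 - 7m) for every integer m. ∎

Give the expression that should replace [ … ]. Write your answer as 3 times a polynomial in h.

Only m ≡ 1 (mod 3) is unaccounted for. Put m = 3h+1:
(3h+1)^3 - 7(3h+1) expands to 27h^3 + 27h^2 - 12h - 6,
and factoring out 3 leaves 3(9h^3 + 9h^2 - 4h - 2).

3(9h^3 + 9h^2 - 4h - 2)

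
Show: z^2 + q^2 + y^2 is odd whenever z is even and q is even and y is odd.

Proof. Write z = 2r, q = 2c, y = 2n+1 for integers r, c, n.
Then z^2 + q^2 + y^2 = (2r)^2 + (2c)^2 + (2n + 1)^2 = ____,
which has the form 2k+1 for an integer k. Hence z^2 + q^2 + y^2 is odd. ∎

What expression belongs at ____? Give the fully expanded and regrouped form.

(2r)^2 + (2c)^2 + (2n + 1)^2 = 4c^2 + 4n^2 + 4n + 4r^2 + 1
= 2(2c^2 + 2n^2 + 2n + 2r^2) + 1.
Since 2c^2 + 2n^2 + 2n + 2r^2 is an integer, the sum of squares is of the form 2k+1 for an integer k.

2(2c^2 + 2n^2 + 2n + 2r^2) + 1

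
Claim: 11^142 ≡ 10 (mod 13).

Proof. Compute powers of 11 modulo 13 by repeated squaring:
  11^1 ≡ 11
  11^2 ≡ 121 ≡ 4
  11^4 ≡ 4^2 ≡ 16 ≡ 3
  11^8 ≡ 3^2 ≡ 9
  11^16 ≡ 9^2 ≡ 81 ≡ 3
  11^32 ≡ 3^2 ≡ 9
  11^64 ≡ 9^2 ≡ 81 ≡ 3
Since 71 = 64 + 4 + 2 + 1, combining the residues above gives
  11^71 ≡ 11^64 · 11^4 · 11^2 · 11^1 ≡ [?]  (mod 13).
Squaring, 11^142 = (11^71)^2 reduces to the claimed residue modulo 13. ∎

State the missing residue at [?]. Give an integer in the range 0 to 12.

11^64 · 11^4 · 11^2 · 11^1 ≡ 3 · 3 · 4 · 11 = 396.
396 mod 13 = 6, so 11^71 ≡ 6 (mod 13).

6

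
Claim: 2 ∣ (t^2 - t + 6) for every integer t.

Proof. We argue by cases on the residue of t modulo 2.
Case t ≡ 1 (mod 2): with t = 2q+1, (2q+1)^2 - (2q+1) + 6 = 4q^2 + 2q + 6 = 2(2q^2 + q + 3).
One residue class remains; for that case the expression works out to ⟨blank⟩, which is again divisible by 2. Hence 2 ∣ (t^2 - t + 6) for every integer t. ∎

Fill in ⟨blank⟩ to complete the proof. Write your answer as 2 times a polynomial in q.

2(2q^2 - q + 3)

The residues treated are {1}, so the missing case is t ≡ 0 (mod 2); write t = 2q.
Then (2q)^2 - (2q) + 6 = 4q^2 - 2q + 6 = 2(2q^2 - q + 3).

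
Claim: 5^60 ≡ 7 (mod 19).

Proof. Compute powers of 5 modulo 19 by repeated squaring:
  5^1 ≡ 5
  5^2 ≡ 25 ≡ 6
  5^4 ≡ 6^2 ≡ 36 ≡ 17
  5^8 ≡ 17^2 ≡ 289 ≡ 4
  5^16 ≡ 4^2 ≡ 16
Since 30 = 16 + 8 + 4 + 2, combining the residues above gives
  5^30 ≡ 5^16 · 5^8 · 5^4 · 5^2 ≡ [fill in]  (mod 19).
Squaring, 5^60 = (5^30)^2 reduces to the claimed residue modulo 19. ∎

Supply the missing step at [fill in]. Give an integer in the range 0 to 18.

11

Multiply the listed residues: 16 · 4 · 17 · 6 = 64 → 1088 → 6528.
Reducing modulo 19: 6528 = 343·19 + 11, so 5^30 ≡ 11.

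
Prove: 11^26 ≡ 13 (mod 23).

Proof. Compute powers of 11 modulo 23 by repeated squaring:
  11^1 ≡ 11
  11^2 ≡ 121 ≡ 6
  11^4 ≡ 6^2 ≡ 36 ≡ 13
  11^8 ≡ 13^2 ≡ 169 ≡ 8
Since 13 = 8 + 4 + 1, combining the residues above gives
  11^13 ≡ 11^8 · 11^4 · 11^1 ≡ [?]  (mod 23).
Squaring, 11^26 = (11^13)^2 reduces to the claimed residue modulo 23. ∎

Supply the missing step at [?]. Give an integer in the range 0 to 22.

17

Multiply the listed residues: 8 · 13 · 11 = 104 → 1144.
Reducing modulo 23: 1144 = 49·23 + 17, so 11^13 ≡ 17.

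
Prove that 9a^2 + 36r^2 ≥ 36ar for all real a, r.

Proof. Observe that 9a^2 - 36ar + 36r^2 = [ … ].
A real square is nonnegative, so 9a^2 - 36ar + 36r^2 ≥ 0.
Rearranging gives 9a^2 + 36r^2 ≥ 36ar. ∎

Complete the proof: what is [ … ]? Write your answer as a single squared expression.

(3a - 6r)^2

The leading and trailing coefficients are 3^2 and 6^2, and 36 = 2·3·6, so the trinomial is (3a - 6r)^2.
Hence 9a^2 - 36ar + 36r^2 ≥ 0.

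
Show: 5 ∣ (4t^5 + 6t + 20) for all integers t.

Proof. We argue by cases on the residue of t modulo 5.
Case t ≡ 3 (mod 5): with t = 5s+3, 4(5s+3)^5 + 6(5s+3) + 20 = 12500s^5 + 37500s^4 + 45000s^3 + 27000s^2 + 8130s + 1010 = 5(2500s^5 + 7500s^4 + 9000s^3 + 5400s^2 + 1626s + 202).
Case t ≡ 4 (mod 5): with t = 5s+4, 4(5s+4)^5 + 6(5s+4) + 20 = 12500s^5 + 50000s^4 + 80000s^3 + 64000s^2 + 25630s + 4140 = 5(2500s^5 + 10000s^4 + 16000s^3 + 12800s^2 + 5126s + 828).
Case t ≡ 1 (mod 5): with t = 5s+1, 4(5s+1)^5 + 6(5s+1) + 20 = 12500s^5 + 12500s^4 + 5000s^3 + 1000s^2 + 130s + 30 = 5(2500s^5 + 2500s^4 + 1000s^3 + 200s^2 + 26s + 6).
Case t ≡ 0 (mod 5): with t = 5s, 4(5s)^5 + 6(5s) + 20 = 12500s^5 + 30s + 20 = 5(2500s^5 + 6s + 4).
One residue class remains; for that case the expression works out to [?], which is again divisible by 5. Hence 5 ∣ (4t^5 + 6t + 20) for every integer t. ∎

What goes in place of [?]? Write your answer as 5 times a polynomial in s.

The residues treated are {3, 4, 1, 0}, so the missing case is t ≡ 2 (mod 5); write t = 5s+2.
Then 4(5s+2)^5 + 6(5s+2) + 20 = 12500s^5 + 25000s^4 + 20000s^3 + 8000s^2 + 1630s + 160 = 5(2500s^5 + 5000s^4 + 4000s^3 + 1600s^2 + 326s + 32).

5(2500s^5 + 5000s^4 + 4000s^3 + 1600s^2 + 326s + 32)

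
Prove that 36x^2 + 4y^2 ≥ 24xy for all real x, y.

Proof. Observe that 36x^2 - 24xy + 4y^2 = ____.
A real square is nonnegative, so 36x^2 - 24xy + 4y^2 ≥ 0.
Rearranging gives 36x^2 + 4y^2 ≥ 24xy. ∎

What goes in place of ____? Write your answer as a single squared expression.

(6x - 2y)^2

The leading and trailing coefficients are 6^2 and 2^2, and 24 = 2·6·2, so the trinomial is (6x - 2y)^2.
Hence 36x^2 - 24xy + 4y^2 ≥ 0.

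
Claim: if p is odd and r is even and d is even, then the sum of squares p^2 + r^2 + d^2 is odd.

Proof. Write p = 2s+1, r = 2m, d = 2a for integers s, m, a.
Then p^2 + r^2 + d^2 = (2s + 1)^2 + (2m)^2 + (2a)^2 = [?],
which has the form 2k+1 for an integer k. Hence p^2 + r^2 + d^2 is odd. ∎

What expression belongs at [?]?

Expanding: (2s + 1)^2 + (2m)^2 + (2a)^2 = 4a^2 + 4m^2 + 4s^2 + 4s + 1.
Every term except the constant is even, so this is 2(2a^2 + 2m^2 + 2s^2 + 2s) + 1,
and 2a^2 + 2m^2 + 2s^2 + 2s ∈ ℤ gives the required form.

2(2a^2 + 2m^2 + 2s^2 + 2s) + 1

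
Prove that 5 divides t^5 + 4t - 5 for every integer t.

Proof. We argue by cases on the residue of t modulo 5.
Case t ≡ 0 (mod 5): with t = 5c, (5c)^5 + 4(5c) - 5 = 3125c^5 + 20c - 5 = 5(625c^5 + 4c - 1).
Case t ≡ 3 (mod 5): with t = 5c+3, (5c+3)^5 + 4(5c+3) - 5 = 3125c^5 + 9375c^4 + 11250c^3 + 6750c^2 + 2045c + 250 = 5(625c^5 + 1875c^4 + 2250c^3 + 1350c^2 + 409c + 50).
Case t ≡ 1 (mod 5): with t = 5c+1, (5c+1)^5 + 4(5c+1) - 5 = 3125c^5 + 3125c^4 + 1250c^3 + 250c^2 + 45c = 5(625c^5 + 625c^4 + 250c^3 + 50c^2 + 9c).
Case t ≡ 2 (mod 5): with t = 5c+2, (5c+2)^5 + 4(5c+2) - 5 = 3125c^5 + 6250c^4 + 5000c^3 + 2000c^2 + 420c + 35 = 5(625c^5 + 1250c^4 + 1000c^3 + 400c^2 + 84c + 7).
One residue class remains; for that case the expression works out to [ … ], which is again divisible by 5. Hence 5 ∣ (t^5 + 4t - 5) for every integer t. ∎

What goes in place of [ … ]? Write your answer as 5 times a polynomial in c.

The residues treated are {0, 3, 1, 2}, so the missing case is t ≡ 4 (mod 5); write t = 5c+4.
Then (5c+4)^5 + 4(5c+4) - 5 = 3125c^5 + 12500c^4 + 20000c^3 + 16000c^2 + 6420c + 1035 = 5(625c^5 + 2500c^4 + 4000c^3 + 3200c^2 + 1284c + 207).

5(625c^5 + 2500c^4 + 4000c^3 + 3200c^2 + 1284c + 207)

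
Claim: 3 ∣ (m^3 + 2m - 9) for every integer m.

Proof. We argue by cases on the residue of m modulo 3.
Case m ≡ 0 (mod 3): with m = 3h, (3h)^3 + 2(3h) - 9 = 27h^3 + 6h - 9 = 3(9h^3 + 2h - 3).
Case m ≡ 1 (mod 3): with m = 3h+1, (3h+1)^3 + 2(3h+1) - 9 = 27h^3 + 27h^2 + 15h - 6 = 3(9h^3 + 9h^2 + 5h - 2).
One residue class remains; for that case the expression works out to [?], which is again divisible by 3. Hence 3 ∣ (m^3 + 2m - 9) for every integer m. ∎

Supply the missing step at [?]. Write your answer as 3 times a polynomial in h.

3(9h^3 + 18h^2 + 14h + 1)

The residues treated are {0, 1}, so the missing case is m ≡ 2 (mod 3); write m = 3h+2.
Then (3h+2)^3 + 2(3h+2) - 9 = 27h^3 + 54h^2 + 42h + 3 = 3(9h^3 + 18h^2 + 14h + 1).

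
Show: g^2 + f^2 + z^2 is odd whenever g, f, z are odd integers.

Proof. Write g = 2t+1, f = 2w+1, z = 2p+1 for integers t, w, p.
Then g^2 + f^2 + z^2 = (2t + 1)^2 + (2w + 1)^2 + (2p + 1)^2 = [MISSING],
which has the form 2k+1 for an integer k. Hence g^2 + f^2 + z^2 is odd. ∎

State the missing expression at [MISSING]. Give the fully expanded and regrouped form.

(2t + 1)^2 + (2w + 1)^2 + (2p + 1)^2 = 4p^2 + 4p + 4t^2 + 4t + 4w^2 + 4w + 3
= 2(2p^2 + 2p + 2t^2 + 2t + 2w^2 + 2w + 1) + 1.
Since 2p^2 + 2p + 2t^2 + 2t + 2w^2 + 2w + 1 is an integer, the sum of squares is of the form 2k+1 for an integer k.

2(2p^2 + 2p + 2t^2 + 2t + 2w^2 + 2w + 1) + 1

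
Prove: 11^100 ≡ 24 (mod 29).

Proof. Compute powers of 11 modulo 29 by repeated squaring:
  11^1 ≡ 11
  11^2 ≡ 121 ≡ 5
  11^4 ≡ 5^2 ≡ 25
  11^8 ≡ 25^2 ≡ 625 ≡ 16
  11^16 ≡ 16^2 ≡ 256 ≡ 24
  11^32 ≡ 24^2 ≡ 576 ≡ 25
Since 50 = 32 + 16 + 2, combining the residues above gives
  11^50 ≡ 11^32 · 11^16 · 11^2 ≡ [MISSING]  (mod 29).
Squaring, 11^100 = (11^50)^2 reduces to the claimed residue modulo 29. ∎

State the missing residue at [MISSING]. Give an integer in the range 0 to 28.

13

Multiply the listed residues: 25 · 24 · 5 = 600 → 3000.
Reducing modulo 29: 3000 = 103·29 + 13, so 11^50 ≡ 13.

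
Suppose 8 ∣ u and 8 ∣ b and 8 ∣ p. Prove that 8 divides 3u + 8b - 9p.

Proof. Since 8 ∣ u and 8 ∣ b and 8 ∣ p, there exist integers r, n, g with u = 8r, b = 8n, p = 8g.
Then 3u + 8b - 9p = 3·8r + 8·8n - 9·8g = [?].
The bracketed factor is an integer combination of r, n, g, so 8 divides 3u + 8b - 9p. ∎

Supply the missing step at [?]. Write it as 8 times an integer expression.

8(-9g + 8n + 3r)

Pull the common 8 out of every term: 3·8r + 8·8n - 9·8g = 8(-9g + 8n + 3r).
-9g + 8n + 3r is an integer, which exhibits the divisibility.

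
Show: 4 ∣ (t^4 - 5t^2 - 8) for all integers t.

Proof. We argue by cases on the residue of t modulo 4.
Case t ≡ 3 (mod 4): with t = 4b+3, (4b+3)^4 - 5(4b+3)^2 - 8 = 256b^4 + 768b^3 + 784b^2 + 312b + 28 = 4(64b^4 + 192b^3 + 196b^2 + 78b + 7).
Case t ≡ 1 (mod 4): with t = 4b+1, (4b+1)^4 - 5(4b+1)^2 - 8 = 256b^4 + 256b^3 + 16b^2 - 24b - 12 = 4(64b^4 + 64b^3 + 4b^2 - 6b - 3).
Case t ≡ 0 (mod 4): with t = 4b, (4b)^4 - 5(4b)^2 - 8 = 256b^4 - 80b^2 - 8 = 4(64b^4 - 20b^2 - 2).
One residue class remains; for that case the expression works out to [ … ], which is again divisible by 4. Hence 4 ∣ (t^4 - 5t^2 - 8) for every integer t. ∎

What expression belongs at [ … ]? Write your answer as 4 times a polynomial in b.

4(64b^4 + 128b^3 + 76b^2 + 12b - 3)

The residues treated are {3, 1, 0}, so the missing case is t ≡ 2 (mod 4); write t = 4b+2.
Then (4b+2)^4 - 5(4b+2)^2 - 8 = 256b^4 + 512b^3 + 304b^2 + 48b - 12 = 4(64b^4 + 128b^3 + 76b^2 + 12b - 3).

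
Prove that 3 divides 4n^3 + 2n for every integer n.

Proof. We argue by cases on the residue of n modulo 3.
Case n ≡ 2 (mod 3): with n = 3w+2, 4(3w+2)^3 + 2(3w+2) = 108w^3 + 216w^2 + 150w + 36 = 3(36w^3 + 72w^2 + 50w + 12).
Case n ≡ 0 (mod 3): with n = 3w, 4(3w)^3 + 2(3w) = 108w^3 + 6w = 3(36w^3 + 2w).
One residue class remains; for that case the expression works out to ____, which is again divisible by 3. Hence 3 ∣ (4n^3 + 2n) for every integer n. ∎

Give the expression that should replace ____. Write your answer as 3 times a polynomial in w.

3(36w^3 + 36w^2 + 14w + 2)

Only n ≡ 1 (mod 3) is unaccounted for. Put n = 3w+1:
4(3w+1)^3 + 2(3w+1) expands to 108w^3 + 108w^2 + 42w + 6,
and factoring out 3 leaves 3(36w^3 + 36w^2 + 14w + 2).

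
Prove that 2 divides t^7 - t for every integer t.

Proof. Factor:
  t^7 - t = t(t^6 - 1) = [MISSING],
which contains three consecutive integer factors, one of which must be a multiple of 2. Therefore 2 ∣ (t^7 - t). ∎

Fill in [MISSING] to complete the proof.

(t - 1)t(t + 1)(t^4 + t^2 + 1)

t^6 - 1 = (t^2 - 1)(t^4 + t^2 + 1), and t^2 - 1 = (t-1)(t+1).
So t(t^6 - 1) = (t - 1)t(t + 1)(t^4 + t^2 + 1).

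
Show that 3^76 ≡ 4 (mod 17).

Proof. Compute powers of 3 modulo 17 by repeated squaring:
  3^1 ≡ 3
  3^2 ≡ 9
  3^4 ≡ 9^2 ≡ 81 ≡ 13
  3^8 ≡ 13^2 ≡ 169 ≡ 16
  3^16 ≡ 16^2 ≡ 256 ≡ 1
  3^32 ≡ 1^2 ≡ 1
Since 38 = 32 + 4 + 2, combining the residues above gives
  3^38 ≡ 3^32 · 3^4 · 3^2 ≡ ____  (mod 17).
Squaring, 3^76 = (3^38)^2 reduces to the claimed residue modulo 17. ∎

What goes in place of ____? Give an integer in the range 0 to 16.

Multiply the listed residues: 1 · 13 · 9 = 13 → 117.
Reducing modulo 17: 117 = 6·17 + 15, so 3^38 ≡ 15.

15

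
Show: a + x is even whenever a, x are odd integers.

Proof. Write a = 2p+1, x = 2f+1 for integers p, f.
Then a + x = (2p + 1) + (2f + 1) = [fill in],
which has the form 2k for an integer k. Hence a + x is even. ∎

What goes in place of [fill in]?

(2p + 1) + (2f + 1) = 2f + 2p + 2
= 2(f + p + 1).
Since f + p + 1 is an integer, the sum is of the form 2k for an integer k.

2(f + p + 1)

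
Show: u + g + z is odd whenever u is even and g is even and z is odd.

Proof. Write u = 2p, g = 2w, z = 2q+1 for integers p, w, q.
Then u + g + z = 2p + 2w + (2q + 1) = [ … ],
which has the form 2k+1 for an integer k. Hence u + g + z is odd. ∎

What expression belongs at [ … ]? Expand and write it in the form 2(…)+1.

Expanding: 2p + 2w + (2q + 1) = 2p + 2q + 2w + 1.
Every term except the constant is even, so this is 2(p + q + w) + 1,
and p + q + w ∈ ℤ gives the required form.

2(p + q + w) + 1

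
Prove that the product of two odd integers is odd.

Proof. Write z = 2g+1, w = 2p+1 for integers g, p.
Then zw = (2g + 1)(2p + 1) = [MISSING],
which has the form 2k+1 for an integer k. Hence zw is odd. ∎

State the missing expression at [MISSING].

2(2gp + g + p) + 1

Expanding: (2g + 1)(2p + 1) = 4gp + 2g + 2p + 1.
Every term except the constant is even, so this is 2(2gp + g + p) + 1,
and 2gp + g + p ∈ ℤ gives the required form.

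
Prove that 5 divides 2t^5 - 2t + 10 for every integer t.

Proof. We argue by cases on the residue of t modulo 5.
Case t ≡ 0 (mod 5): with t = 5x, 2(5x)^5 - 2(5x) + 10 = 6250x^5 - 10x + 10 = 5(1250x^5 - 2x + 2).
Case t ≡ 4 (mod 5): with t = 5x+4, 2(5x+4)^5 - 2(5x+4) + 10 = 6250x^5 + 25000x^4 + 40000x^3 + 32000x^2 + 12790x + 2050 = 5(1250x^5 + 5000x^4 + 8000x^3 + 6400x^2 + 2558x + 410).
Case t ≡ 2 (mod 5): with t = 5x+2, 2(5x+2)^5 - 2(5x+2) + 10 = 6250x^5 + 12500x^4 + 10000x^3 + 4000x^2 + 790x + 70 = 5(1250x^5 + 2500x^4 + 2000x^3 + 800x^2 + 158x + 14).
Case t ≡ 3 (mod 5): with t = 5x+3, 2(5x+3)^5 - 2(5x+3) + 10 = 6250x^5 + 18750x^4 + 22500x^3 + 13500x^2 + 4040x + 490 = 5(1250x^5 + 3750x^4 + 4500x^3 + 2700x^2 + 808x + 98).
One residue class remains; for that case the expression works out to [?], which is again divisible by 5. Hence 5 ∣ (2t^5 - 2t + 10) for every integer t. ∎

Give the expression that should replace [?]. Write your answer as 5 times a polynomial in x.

The residues treated are {0, 4, 2, 3}, so the missing case is t ≡ 1 (mod 5); write t = 5x+1.
Then 2(5x+1)^5 - 2(5x+1) + 10 = 6250x^5 + 6250x^4 + 2500x^3 + 500x^2 + 40x + 10 = 5(1250x^5 + 1250x^4 + 500x^3 + 100x^2 + 8x + 2).

5(1250x^5 + 1250x^4 + 500x^3 + 100x^2 + 8x + 2)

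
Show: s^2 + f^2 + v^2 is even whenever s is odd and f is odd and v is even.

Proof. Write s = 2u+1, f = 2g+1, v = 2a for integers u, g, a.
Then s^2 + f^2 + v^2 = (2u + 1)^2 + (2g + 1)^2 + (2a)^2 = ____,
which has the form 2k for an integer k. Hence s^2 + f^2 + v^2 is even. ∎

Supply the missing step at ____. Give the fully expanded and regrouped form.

2(2a^2 + 2g^2 + 2g + 2u^2 + 2u + 1)

Expanding: (2u + 1)^2 + (2g + 1)^2 + (2a)^2 = 4a^2 + 4g^2 + 4g + 4u^2 + 4u + 2.
Every term is even; pulling out the factor of 2 gives 2(2a^2 + 2g^2 + 2g + 2u^2 + 2u + 1).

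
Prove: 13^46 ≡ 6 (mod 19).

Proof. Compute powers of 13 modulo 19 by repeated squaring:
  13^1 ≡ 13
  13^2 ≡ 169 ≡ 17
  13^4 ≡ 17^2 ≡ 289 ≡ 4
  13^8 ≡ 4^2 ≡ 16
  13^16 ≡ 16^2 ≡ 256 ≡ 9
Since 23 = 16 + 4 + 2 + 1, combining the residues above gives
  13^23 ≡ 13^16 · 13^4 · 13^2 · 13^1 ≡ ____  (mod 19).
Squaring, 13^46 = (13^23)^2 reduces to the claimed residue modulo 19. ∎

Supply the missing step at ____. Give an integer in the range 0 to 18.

14

13^16 · 13^4 · 13^2 · 13^1 ≡ 9 · 4 · 17 · 13 = 7956.
7956 mod 19 = 14, so 13^23 ≡ 14 (mod 19).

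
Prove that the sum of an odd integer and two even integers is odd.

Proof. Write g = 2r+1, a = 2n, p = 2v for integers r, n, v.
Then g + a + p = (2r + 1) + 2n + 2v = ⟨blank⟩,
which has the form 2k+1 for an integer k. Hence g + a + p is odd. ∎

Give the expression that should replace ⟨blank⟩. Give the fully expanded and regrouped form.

Expanding: (2r + 1) + 2n + 2v = 2n + 2r + 2v + 1.
Every term except the constant is even, so this is 2(n + r + v) + 1,
and n + r + v ∈ ℤ gives the required form.

2(n + r + v) + 1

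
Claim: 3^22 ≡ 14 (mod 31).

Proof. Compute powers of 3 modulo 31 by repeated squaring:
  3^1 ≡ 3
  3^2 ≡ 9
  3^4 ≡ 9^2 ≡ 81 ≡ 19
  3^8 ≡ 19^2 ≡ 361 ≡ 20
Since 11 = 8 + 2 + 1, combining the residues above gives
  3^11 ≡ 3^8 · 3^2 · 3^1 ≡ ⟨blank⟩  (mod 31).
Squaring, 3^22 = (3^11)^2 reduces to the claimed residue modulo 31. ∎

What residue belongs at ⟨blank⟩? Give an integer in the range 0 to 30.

Multiply the listed residues: 20 · 9 · 3 = 180 → 540.
Reducing modulo 31: 540 = 17·31 + 13, so 3^11 ≡ 13.

13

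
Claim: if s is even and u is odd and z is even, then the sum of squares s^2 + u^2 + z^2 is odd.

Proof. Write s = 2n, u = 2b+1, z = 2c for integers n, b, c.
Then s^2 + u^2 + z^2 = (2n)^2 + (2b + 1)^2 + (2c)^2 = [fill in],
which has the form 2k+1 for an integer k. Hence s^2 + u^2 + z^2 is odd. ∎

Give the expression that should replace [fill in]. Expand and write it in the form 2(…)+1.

Expanding: (2n)^2 + (2b + 1)^2 + (2c)^2 = 4b^2 + 4b + 4c^2 + 4n^2 + 1.
Every term except the constant is even, so this is 2(2b^2 + 2b + 2c^2 + 2n^2) + 1,
and 2b^2 + 2b + 2c^2 + 2n^2 ∈ ℤ gives the required form.

2(2b^2 + 2b + 2c^2 + 2n^2) + 1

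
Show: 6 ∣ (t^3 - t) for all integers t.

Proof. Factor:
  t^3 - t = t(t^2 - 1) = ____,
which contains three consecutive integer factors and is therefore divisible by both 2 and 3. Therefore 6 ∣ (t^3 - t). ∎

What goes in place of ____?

t(t^2 - 1) = t(t - 1)(t + 1) = (t - 1)t(t + 1).
These three factors are consecutive integers, so their product is divisible by 6.

(t - 1)t(t + 1)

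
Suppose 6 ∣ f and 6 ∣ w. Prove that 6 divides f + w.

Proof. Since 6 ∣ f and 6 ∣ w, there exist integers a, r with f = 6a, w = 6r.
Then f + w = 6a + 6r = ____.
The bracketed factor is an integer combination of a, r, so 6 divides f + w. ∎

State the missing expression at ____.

Pull the common 6 out of every term: 6a + 6r = 6(a + r).
a + r is an integer, which exhibits the divisibility.

6(a + r)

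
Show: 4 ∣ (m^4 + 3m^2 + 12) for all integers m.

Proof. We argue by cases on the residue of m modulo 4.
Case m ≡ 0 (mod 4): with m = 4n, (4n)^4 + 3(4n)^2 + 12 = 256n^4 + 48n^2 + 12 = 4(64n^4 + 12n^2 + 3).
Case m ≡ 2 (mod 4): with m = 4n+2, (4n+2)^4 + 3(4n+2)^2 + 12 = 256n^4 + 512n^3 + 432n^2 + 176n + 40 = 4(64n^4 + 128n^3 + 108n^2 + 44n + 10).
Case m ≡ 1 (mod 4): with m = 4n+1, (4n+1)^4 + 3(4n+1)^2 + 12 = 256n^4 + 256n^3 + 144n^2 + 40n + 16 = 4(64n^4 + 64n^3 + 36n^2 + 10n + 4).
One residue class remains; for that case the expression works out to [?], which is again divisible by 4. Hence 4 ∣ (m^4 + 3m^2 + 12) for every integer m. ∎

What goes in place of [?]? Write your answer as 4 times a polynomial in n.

4(64n^4 + 192n^3 + 228n^2 + 126n + 30)

Only m ≡ 3 (mod 4) is unaccounted for. Put m = 4n+3:
(4n+3)^4 + 3(4n+3)^2 + 12 expands to 256n^4 + 768n^3 + 912n^2 + 504n + 120,
and factoring out 4 leaves 4(64n^4 + 192n^3 + 228n^2 + 126n + 30).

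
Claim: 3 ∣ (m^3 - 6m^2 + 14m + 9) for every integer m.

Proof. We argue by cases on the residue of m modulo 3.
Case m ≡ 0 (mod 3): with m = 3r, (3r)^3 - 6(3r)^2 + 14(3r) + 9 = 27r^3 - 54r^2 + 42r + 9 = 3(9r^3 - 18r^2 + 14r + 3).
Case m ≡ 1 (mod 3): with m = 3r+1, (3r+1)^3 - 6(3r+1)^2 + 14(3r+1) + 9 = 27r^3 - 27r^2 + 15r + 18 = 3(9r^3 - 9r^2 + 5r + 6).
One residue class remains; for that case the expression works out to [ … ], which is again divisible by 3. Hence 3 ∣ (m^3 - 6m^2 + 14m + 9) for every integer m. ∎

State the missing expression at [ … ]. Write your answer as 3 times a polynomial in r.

The residues treated are {0, 1}, so the missing case is m ≡ 2 (mod 3); write m = 3r+2.
Then (3r+2)^3 - 6(3r+2)^2 + 14(3r+2) + 9 = 27r^3 + 6r + 21 = 3(9r^3 + 2r + 7).

3(9r^3 + 2r + 7)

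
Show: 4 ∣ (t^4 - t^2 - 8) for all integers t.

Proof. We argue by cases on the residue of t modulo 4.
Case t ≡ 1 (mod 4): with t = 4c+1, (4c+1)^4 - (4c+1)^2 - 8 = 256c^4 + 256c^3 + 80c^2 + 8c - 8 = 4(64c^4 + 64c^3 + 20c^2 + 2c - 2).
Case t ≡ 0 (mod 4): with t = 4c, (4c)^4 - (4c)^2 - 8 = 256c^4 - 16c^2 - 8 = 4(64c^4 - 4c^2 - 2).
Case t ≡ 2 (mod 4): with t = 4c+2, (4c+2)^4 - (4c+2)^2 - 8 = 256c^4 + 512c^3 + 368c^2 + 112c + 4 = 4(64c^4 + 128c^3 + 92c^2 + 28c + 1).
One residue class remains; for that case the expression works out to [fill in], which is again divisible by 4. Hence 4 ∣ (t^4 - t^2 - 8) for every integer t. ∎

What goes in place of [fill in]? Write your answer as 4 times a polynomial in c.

Only t ≡ 3 (mod 4) is unaccounted for. Put t = 4c+3:
(4c+3)^4 - (4c+3)^2 - 8 expands to 256c^4 + 768c^3 + 848c^2 + 408c + 64,
and factoring out 4 leaves 4(64c^4 + 192c^3 + 212c^2 + 102c + 16).

4(64c^4 + 192c^3 + 212c^2 + 102c + 16)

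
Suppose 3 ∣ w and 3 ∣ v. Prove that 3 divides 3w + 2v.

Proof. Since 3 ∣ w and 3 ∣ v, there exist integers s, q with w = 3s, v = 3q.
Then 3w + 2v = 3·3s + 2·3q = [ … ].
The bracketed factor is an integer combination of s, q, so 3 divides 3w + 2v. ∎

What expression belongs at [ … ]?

3(2q + 3s)

Each term has a factor of 3: 3·3s + 2·3q = 3·(2q + 3s).
Since 2q + 3s is an integer, 3 ∣ (3w + 2v).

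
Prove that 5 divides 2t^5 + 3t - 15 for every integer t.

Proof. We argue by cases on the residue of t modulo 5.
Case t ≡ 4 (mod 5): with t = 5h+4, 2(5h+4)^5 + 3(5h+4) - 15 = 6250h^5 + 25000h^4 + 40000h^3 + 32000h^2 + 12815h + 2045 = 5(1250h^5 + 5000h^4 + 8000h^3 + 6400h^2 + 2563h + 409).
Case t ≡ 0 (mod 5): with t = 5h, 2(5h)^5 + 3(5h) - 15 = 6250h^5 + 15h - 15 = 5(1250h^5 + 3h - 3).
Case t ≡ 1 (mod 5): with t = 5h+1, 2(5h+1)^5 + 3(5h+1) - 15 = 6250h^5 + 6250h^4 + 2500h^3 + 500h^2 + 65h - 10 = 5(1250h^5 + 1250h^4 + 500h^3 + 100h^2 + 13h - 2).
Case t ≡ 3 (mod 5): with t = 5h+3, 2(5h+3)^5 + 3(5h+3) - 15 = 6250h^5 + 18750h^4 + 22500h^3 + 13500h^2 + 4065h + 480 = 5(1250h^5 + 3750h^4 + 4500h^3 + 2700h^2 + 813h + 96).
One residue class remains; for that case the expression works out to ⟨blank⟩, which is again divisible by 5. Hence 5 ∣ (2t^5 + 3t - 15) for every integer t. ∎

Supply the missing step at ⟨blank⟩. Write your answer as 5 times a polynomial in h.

Only t ≡ 2 (mod 5) is unaccounted for. Put t = 5h+2:
2(5h+2)^5 + 3(5h+2) - 15 expands to 6250h^5 + 12500h^4 + 10000h^3 + 4000h^2 + 815h + 55,
and factoring out 5 leaves 5(1250h^5 + 2500h^4 + 2000h^3 + 800h^2 + 163h + 11).

5(1250h^5 + 2500h^4 + 2000h^3 + 800h^2 + 163h + 11)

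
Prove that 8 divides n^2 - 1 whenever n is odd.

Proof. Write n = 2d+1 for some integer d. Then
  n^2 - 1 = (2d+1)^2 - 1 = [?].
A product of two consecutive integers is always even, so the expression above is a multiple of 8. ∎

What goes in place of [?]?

4d(d + 1)

(2d+1)^2 - 1 = 4d^2 + 4d + 1 - 1 = 4d^2 + 4d = 4d(d+1).
Since d and d+1 are consecutive, d(d+1) is even, and 4·(even) is a multiple of 8.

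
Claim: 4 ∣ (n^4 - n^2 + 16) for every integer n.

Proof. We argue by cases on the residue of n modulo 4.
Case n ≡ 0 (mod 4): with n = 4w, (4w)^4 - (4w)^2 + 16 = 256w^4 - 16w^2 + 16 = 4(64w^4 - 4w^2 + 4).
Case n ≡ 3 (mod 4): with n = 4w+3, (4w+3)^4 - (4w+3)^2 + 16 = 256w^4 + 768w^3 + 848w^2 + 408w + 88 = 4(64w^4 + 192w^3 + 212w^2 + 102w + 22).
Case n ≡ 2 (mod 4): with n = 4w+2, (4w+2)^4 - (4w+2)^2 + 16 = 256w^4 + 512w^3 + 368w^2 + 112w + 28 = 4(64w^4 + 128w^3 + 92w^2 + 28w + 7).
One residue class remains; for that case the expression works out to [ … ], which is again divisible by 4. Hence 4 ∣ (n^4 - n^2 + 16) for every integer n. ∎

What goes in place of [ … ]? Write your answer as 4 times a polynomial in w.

The residues treated are {0, 3, 2}, so the missing case is n ≡ 1 (mod 4); write n = 4w+1.
Then (4w+1)^4 - (4w+1)^2 + 16 = 256w^4 + 256w^3 + 80w^2 + 8w + 16 = 4(64w^4 + 64w^3 + 20w^2 + 2w + 4).

4(64w^4 + 64w^3 + 20w^2 + 2w + 4)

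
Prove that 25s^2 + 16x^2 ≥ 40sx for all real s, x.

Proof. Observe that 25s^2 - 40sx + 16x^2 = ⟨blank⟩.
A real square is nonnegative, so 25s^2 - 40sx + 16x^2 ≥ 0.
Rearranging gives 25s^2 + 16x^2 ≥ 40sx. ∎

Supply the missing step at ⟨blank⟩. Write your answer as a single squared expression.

(5s - 4x)^2

25s^2 - 40sx + 16x^2 is a perfect-square trinomial: the outer terms are (5s)^2 and (4x)^2, and the cross term is -2·5s·4x.
So 25s^2 - 40sx + 16x^2 = (5s - 4x)^2 ≥ 0.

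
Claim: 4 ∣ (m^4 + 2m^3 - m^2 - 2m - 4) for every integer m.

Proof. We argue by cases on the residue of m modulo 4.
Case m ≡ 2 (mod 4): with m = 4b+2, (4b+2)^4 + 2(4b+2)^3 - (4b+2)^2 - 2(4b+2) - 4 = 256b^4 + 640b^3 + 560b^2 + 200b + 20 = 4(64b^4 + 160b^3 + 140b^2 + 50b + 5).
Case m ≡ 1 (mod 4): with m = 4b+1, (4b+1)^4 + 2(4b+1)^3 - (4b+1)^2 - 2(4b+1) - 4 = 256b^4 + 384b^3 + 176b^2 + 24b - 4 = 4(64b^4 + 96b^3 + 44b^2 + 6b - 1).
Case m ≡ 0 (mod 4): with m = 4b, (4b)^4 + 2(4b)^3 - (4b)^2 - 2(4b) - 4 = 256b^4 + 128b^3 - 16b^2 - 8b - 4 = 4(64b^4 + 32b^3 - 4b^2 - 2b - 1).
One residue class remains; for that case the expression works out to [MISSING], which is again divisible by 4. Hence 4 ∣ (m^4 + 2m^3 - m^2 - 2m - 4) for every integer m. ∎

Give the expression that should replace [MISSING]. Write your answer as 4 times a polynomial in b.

4(64b^4 + 224b^3 + 284b^2 + 154b + 29)

Only m ≡ 3 (mod 4) is unaccounted for. Put m = 4b+3:
(4b+3)^4 + 2(4b+3)^3 - (4b+3)^2 - 2(4b+3) - 4 expands to 256b^4 + 896b^3 + 1136b^2 + 616b + 116,
and factoring out 4 leaves 4(64b^4 + 224b^3 + 284b^2 + 154b + 29).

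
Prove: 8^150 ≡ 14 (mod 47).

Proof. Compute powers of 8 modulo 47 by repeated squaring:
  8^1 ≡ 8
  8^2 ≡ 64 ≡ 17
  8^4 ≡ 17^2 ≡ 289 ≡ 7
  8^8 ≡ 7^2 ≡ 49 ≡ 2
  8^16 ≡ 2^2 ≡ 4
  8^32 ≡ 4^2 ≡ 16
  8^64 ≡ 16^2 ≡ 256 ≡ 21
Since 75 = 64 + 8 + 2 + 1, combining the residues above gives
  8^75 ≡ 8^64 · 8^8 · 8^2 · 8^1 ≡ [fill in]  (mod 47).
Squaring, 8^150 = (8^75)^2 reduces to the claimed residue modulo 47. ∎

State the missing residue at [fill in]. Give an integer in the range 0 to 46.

8^64 · 8^8 · 8^2 · 8^1 ≡ 21 · 2 · 17 · 8 = 5712.
5712 mod 47 = 25, so 8^75 ≡ 25 (mod 47).

25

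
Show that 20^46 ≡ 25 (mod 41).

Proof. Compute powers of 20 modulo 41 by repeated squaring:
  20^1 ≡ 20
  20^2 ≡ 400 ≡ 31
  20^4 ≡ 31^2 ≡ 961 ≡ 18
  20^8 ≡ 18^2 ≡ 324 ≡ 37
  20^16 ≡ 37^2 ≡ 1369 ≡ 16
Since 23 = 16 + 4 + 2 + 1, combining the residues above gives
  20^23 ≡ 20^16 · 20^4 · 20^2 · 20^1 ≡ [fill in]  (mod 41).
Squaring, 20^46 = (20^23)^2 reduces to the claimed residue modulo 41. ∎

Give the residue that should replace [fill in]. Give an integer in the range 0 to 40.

5

20^16 · 20^4 · 20^2 · 20^1 ≡ 16 · 18 · 31 · 20 = 178560.
178560 mod 41 = 5, so 20^23 ≡ 5 (mod 41).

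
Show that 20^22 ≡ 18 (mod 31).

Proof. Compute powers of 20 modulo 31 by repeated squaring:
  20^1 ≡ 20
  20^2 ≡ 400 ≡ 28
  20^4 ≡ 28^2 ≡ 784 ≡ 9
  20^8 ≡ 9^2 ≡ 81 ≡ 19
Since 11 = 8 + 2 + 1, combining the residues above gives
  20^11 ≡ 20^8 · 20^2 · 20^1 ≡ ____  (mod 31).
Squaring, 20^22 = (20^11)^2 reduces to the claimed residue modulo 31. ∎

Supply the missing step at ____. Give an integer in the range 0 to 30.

7

20^8 · 20^2 · 20^1 ≡ 19 · 28 · 20 = 10640.
10640 mod 31 = 7, so 20^11 ≡ 7 (mod 31).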